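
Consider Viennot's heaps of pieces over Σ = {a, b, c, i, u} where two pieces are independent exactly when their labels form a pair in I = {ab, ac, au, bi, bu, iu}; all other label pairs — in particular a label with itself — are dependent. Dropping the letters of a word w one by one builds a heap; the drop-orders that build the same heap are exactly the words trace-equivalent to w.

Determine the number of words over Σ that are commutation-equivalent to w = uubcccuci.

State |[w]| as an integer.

3

#0=u has no predecessor
#1=u depends on [0:u]
#2=b has no predecessor
#3=c depends on [1:u, 2:b]
#4=c depends on [3:c]
#5=c depends on [4:c]
#6=u depends on [5:c]
#7=c depends on [6:u]
#8=i depends on [7:c]
sources: [0:u, 2:b]
N(rest) = Σ N(rest − s) over sources s of rest; N(one piece) = 1:
  size 1 → [8]=1
  size 2 → [7,8]=1
  size 3 → [6,7,8]=1
  size 4 → [5,6,7,8]=1
  size 5 → [4,5,6,7,8]=1
  size 6 → [3,4,5,6,7,8]=1
  size 7 → [1,3,4,5,6,7,8]=1  [2,3,4,5,6,7,8]=1
  first=0(u) contributes 2
  first=2(b) contributes 1
|[w]| = 3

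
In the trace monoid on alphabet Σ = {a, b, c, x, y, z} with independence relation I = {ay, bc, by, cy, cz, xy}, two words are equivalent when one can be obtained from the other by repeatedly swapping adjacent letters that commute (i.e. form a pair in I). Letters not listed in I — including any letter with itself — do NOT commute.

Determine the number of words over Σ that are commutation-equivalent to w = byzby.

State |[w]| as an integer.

drop 0:b onto floor
drop 1:y onto floor
drop 2:z onto {0:b, 1:y}
drop 3:b onto {2:z}
drop 4:y onto {2:z}
ground layer = {0:b, 1:y}
drop-orders for the pieces not yet dropped (sum over which currently-grounded one goes next):
  1 to go: {3} 1  {4} 1
  2 to go: {3,4} 2
  3 to go: {2,3,4} 2
  if 0:b drops first: 2 orders
  if 1:y drops first: 2 orders
heap linearizations: 4

4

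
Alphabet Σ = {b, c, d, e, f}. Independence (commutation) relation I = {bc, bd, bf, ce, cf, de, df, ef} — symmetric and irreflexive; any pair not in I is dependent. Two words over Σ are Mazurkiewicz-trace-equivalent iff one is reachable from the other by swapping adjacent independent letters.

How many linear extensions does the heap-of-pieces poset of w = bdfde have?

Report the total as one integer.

0(b) covers ∅
1(d) covers ∅
2(f) covers ∅
3(d) covers 1:d
4(e) covers 0:b
floor of heap: 0:b, 1:d, 2:f
completions by unplaced set U, small U first (add the entries for U minus each lowest piece of U):
  |U|=1: {2}:1  {3}:1  {4}:1
  |U|=2: {0,4}:1  {1,3}:1  {2,3}:2  {2,4}:2  {3,4}:2
  |U|=3: {0,2,4}:3  {0,3,4}:3  {1,2,3}:3  {1,3,4}:3  {2,3,4}:6
  start at 0(b): 12
  start at 1(d): 12
  start at 2(f): 6
sum over floor = 30

30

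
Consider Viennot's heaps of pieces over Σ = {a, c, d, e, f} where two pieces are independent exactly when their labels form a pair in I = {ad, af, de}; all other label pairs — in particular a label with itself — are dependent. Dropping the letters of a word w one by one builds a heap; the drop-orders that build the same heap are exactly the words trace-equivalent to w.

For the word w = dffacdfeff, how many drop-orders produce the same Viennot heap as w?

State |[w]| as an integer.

0(d) covers ∅
1(f) covers 0:d
2(f) covers 1:f
3(a) covers ∅
4(c) covers 2:f, 3:a
5(d) covers 4:c
6(f) covers 5:d
7(e) covers 6:f
8(f) covers 7:e
9(f) covers 8:f
floor of heap: 0:d, 3:a
completions by unplaced set U, small U first (add the entries for U minus each lowest piece of U):
  |U|=1: {9}:1
  |U|=2: {8,9}:1
  |U|=3: {7,8,9}:1
  |U|=4: {6,7,8,9}:1
  |U|=5: {5,6,7,8,9}:1
  |U|=6: {4,5,6,7,8,9}:1
  |U|=7: {2,4,5,6,7,8,9}:1  {3,4,5,6,7,8,9}:1
  |U|=8: {1,2,4,5,6,7,8,9}:1  {2,3,4,5,6,7,8,9}:2
  start at 0(d): 3
  start at 3(a): 1
sum over floor = 4

4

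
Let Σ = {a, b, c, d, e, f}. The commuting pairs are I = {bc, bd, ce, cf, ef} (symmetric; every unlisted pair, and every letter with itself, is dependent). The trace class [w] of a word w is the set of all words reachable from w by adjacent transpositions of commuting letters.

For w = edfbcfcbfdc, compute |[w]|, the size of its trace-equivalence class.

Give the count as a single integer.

0(e) covers ∅
1(d) covers 0:e
2(f) covers 1:d
3(b) covers 2:f
4(c) covers 1:d
5(f) covers 3:b
6(c) covers 4:c
7(b) covers 5:f
8(f) covers 7:b
9(d) covers 6:c, 8:f
10(c) covers 9:d
floor of heap: 0:e
completions by unplaced set U, small U first (add the entries for U minus each lowest piece of U):
  |U|=1: {10}:1
  |U|=2: {9,10}:1
  |U|=3: {6,9,10}:1  {8,9,10}:1
  |U|=4: {4,6,9,10}:1  {6,8,9,10}:2  {7,8,9,10}:1
  |U|=5: {4,6,8,9,10}:3  {5,7,8,9,10}:1  {6,7,8,9,10}:3
  |U|=6: {3,5,7,8,9,10}:1  {4,6,7,8,9,10}:6  {5,6,7,8,9,10}:4
  |U|=7: {2,3,5,7,8,9,10}:1  {3,5,6,7,8,9,10}:5  {4,5,6,7,8,9,10}:10
  |U|=8: {2,3,5,6,7,8,9,10}:6  {3,4,5,6,7,8,9,10}:15
  |U|=9: {2,3,4,5,6,7,8,9,10}:21
  start at 0(e): 21

21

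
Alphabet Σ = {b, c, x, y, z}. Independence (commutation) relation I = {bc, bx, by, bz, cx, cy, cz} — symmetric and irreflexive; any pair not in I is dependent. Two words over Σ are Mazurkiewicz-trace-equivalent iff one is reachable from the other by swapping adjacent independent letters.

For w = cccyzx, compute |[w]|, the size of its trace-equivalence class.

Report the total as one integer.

20

0(c) covers ∅
1(c) covers 0:c
2(c) covers 1:c
3(y) covers ∅
4(z) covers 3:y
5(x) covers 4:z
floor of heap: 0:c, 3:y
completions by unplaced set U, small U first (add the entries for U minus each lowest piece of U):
  |U|=1: {2}:1  {5}:1
  |U|=2: {1,2}:1  {2,5}:2  {4,5}:1
  |U|=3: {0,1,2}:1  {1,2,5}:3  {2,4,5}:3  {3,4,5}:1
  |U|=4: {0,1,2,5}:4  {1,2,4,5}:6  {2,3,4,5}:4
  start at 0(c): 10
  start at 3(y): 10
sum over floor = 20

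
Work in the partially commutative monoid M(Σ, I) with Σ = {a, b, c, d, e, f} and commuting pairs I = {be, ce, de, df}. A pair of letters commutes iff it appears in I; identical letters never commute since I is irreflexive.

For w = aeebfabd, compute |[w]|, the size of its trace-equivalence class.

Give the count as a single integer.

3

piece 0:a — minimal
piece 1:e rests on {0:a}
piece 2:e rests on {1:e}
piece 3:b rests on {0:a}
piece 4:f rests on {2:e, 3:b}
piece 5:a rests on {4:f}
piece 6:b rests on {5:a}
piece 7:d rests on {6:b}
minimal pieces: {0:a}
ways to finish when only these pieces remain (= sum over removing one remaining piece with nothing left below it):
  1 left: {7}→1
  2 left: {6,7}→1
  3 left: {5,6,7}→1
  4 left: {4,5,6,7}→1
  5 left: {2,4,5,6,7}→1  {3,4,5,6,7}→1
  6 left: {1,2,4,5,6,7}→1  {2,3,4,5,6,7}→2
  placing 0:a first → 3 extensions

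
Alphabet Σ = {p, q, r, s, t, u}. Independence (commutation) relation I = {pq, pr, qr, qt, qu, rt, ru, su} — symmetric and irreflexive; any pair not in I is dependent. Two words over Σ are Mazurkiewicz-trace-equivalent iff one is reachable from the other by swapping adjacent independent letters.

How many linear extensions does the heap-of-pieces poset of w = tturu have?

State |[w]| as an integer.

piece 0:t — minimal
piece 1:t rests on {0:t}
piece 2:u rests on {1:t}
piece 3:r — minimal
piece 4:u rests on {2:u}
minimal pieces: {0:t, 3:r}
ways to finish when only these pieces remain (= sum over removing one remaining piece with nothing left below it):
  1 left: {3}→1  {4}→1
  2 left: {2,4}→1  {3,4}→2
  3 left: {1,2,4}→1  {2,3,4}→3
  placing 0:t first → 4 extensions
  placing 3:r first → 1 extensions
total linear extensions = 5

5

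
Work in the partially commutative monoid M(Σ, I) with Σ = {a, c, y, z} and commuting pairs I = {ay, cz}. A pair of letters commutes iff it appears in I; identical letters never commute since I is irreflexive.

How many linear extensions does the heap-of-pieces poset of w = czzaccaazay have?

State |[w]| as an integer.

#0=c has no predecessor
#1=z has no predecessor
#2=z depends on [1:z]
#3=a depends on [0:c, 2:z]
#4=c depends on [3:a]
#5=c depends on [4:c]
#6=a depends on [5:c]
#7=a depends on [6:a]
#8=z depends on [7:a]
#9=a depends on [8:z]
#10=y depends on [8:z]
sources: [0:c, 1:z]
N(rest) = Σ N(rest − s) over sources s of rest; N(one piece) = 1:
  size 1 → [9]=1  [10]=1
  size 2 → [9,10]=2
  size 3 → [8,9,10]=2
  size 4 → [7,8,9,10]=2
  size 5 → [6,7,8,9,10]=2
  size 6 → [5,6,7,8,9,10]=2
  size 7 → [4,5,6,7,8,9,10]=2
  size 8 → [3,4,5,6,7,8,9,10]=2
  size 9 → [0,3,4,5,6,7,8,9,10]=2  [2,3,4,5,6,7,8,9,10]=2
  first=0(c) contributes 2
  first=1(z) contributes 4
|[w]| = 6

6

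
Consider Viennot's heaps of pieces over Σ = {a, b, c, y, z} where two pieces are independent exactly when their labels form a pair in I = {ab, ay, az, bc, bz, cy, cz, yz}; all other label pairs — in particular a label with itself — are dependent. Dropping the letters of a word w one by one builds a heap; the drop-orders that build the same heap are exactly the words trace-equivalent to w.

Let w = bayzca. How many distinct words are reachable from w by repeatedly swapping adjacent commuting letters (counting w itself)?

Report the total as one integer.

#0=b has no predecessor
#1=a has no predecessor
#2=y depends on [0:b]
#3=z has no predecessor
#4=c depends on [1:a]
#5=a depends on [4:c]
sources: [0:b, 1:a, 3:z]
N(rest) = Σ N(rest − s) over sources s of rest; N(one piece) = 1:
  size 1 → [2]=1  [3]=1  [5]=1
  size 2 → [0,2]=1  [2,3]=2  [2,5]=2  [3,5]=2  [4,5]=1
  size 3 → [0,2,3]=3  [0,2,5]=3  [1,4,5]=1  [2,3,5]=6  [2,4,5]=3  [3,4,5]=3
  size 4 → [0,2,3,5]=12  [0,2,4,5]=6  [1,2,4,5]=4  [1,3,4,5]=4  [2,3,4,5]=12
  first=0(b) contributes 20
  first=1(a) contributes 30
  first=3(z) contributes 10
|[w]| = 60

60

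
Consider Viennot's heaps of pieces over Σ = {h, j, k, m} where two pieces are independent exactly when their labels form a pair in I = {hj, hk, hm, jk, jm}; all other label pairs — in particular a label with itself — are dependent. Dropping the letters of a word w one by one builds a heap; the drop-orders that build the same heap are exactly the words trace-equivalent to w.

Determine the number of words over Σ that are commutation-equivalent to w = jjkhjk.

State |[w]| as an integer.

60

0(j) covers ∅
1(j) covers 0:j
2(k) covers ∅
3(h) covers ∅
4(j) covers 1:j
5(k) covers 2:k
floor of heap: 0:j, 2:k, 3:h
completions by unplaced set U, small U first (add the entries for U minus each lowest piece of U):
  |U|=1: {3}:1  {4}:1  {5}:1
  |U|=2: {1,4}:1  {2,5}:1  {3,4}:2  {3,5}:2  {4,5}:2
  |U|=3: {0,1,4}:1  {1,3,4}:3  {1,4,5}:3  {2,3,5}:3  {2,4,5}:3  {3,4,5}:6
  |U|=4: {0,1,3,4}:4  {0,1,4,5}:4  {1,2,4,5}:6  {1,3,4,5}:12  {2,3,4,5}:12
  start at 0(j): 30
  start at 2(k): 20
  start at 3(h): 10
sum over floor = 60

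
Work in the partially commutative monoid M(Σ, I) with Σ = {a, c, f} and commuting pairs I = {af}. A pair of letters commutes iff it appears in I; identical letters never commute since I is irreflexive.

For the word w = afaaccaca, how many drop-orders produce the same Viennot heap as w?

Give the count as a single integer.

0(a) covers ∅
1(f) covers ∅
2(a) covers 0:a
3(a) covers 2:a
4(c) covers 1:f, 3:a
5(c) covers 4:c
6(a) covers 5:c
7(c) covers 6:a
8(a) covers 7:c
floor of heap: 0:a, 1:f
completions by unplaced set U, small U first (add the entries for U minus each lowest piece of U):
  |U|=1: {8}:1
  |U|=2: {7,8}:1
  |U|=3: {6,7,8}:1
  |U|=4: {5,6,7,8}:1
  |U|=5: {4,5,6,7,8}:1
  |U|=6: {1,4,5,6,7,8}:1  {3,4,5,6,7,8}:1
  |U|=7: {1,3,4,5,6,7,8}:2  {2,3,4,5,6,7,8}:1
  start at 0(a): 3
  start at 1(f): 1
sum over floor = 4

4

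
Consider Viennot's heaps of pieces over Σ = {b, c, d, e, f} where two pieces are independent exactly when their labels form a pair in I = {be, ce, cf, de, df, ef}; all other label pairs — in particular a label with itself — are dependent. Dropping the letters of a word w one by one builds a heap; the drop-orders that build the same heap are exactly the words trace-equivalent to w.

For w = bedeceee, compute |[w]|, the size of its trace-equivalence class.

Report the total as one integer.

piece 0:b — minimal
piece 1:e — minimal
piece 2:d rests on {0:b}
piece 3:e rests on {1:e}
piece 4:c rests on {2:d}
piece 5:e rests on {3:e}
piece 6:e rests on {5:e}
piece 7:e rests on {6:e}
minimal pieces: {0:b, 1:e}
ways to finish when only these pieces remain (= sum over removing one remaining piece with nothing left below it):
  1 left: {4}→1  {7}→1
  2 left: {2,4}→1  {4,7}→2  {6,7}→1
  3 left: {0,2,4}→1  {2,4,7}→3  {4,6,7}→3  {5,6,7}→1
  4 left: {0,2,4,7}→4  {2,4,6,7}→6  {3,5,6,7}→1  {4,5,6,7}→4
  5 left: {0,2,4,6,7}→10  {1,3,5,6,7}→1  {2,4,5,6,7}→10  {3,4,5,6,7}→5
  6 left: {0,2,4,5,6,7}→20  {1,3,4,5,6,7}→6  {2,3,4,5,6,7}→15
  placing 0:b first → 21 extensions
  placing 1:e first → 35 extensions
total linear extensions = 56

56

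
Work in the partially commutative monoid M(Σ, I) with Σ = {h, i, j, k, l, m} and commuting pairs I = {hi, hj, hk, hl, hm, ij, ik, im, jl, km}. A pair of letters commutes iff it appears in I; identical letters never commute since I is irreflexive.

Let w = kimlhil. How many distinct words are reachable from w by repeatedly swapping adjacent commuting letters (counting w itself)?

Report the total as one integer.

0(k) covers ∅
1(i) covers ∅
2(m) covers ∅
3(l) covers 0:k, 1:i, 2:m
4(h) covers ∅
5(i) covers 3:l
6(l) covers 5:i
floor of heap: 0:k, 1:i, 2:m, 4:h
completions by unplaced set U, small U first (add the entries for U minus each lowest piece of U):
  |U|=1: {4}:1  {6}:1
  |U|=2: {4,6}:2  {5,6}:1
  |U|=3: {3,5,6}:1  {4,5,6}:3
  |U|=4: {0,3,5,6}:1  {1,3,5,6}:1  {2,3,5,6}:1  {3,4,5,6}:4
  |U|=5: {0,1,3,5,6}:2  {0,2,3,5,6}:2  {0,3,4,5,6}:5  {1,2,3,5,6}:2  {1,3,4,5,6}:5  {2,3,4,5,6}:5
  start at 0(k): 12
  start at 1(i): 12
  start at 2(m): 12
  start at 4(h): 6
sum over floor = 42

42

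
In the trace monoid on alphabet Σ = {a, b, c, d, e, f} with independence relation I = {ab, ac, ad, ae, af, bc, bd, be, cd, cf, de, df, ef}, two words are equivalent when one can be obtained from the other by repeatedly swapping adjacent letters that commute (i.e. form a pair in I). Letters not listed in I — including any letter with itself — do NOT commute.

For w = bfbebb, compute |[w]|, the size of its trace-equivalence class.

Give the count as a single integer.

6

0(b) covers ∅
1(f) covers 0:b
2(b) covers 1:f
3(e) covers ∅
4(b) covers 2:b
5(b) covers 4:b
floor of heap: 0:b, 3:e
completions by unplaced set U, small U first (add the entries for U minus each lowest piece of U):
  |U|=1: {3}:1  {5}:1
  |U|=2: {3,5}:2  {4,5}:1
  |U|=3: {2,4,5}:1  {3,4,5}:3
  |U|=4: {1,2,4,5}:1  {2,3,4,5}:4
  start at 0(b): 5
  start at 3(e): 1
sum over floor = 6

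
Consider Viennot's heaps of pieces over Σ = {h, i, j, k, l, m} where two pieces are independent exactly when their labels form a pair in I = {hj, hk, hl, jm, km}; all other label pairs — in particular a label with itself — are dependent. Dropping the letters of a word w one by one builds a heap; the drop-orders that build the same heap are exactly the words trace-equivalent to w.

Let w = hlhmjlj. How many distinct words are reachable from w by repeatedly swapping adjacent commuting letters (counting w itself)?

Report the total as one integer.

9

0(h) covers ∅
1(l) covers ∅
2(h) covers 0:h
3(m) covers 1:l, 2:h
4(j) covers 1:l
5(l) covers 3:m, 4:j
6(j) covers 5:l
floor of heap: 0:h, 1:l
completions by unplaced set U, small U first (add the entries for U minus each lowest piece of U):
  |U|=1: {6}:1
  |U|=2: {5,6}:1
  |U|=3: {3,5,6}:1  {4,5,6}:1
  |U|=4: {2,3,5,6}:1  {3,4,5,6}:2
  |U|=5: {0,2,3,5,6}:1  {1,3,4,5,6}:2  {2,3,4,5,6}:3
  start at 0(h): 5
  start at 1(l): 4
sum over floor = 9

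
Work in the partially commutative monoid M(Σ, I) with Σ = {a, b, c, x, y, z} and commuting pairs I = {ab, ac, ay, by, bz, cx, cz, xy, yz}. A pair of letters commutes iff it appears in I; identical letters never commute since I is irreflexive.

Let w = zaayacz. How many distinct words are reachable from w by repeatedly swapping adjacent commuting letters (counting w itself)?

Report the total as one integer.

21

0(z) covers ∅
1(a) covers 0:z
2(a) covers 1:a
3(y) covers ∅
4(a) covers 2:a
5(c) covers 3:y
6(z) covers 4:a
floor of heap: 0:z, 3:y
completions by unplaced set U, small U first (add the entries for U minus each lowest piece of U):
  |U|=1: {5}:1  {6}:1
  |U|=2: {3,5}:1  {4,6}:1  {5,6}:2
  |U|=3: {2,4,6}:1  {3,5,6}:3  {4,5,6}:3
  |U|=4: {1,2,4,6}:1  {2,4,5,6}:4  {3,4,5,6}:6
  |U|=5: {0,1,2,4,6}:1  {1,2,4,5,6}:5  {2,3,4,5,6}:10
  start at 0(z): 15
  start at 3(y): 6
sum over floor = 21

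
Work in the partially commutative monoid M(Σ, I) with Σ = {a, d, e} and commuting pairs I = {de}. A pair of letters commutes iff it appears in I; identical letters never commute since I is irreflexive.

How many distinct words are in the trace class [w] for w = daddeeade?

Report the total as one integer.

12

piece 0:d — minimal
piece 1:a rests on {0:d}
piece 2:d rests on {1:a}
piece 3:d rests on {2:d}
piece 4:e rests on {1:a}
piece 5:e rests on {4:e}
piece 6:a rests on {3:d, 5:e}
piece 7:d rests on {6:a}
piece 8:e rests on {6:a}
minimal pieces: {0:d}
ways to finish when only these pieces remain (= sum over removing one remaining piece with nothing left below it):
  1 left: {7}→1  {8}→1
  2 left: {7,8}→2
  3 left: {6,7,8}→2
  4 left: {3,6,7,8}→2  {5,6,7,8}→2
  5 left: {2,3,6,7,8}→2  {3,5,6,7,8}→4  {4,5,6,7,8}→2
  6 left: {2,3,5,6,7,8}→6  {3,4,5,6,7,8}→6
  7 left: {2,3,4,5,6,7,8}→12
  placing 0:d first → 12 extensions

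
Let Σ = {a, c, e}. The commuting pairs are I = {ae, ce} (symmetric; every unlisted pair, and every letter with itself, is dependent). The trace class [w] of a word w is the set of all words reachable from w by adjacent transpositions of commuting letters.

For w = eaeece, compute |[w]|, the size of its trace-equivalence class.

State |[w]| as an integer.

drop 0:e onto floor
drop 1:a onto floor
drop 2:e onto {0:e}
drop 3:e onto {2:e}
drop 4:c onto {1:a}
drop 5:e onto {3:e}
ground layer = {0:e, 1:a}
drop-orders for the pieces not yet dropped (sum over which currently-grounded one goes next):
  1 to go: {4} 1  {5} 1
  2 to go: {1,4} 1  {3,5} 1  {4,5} 2
  3 to go: {1,4,5} 3  {2,3,5} 1  {3,4,5} 3
  4 to go: {0,2,3,5} 1  {1,3,4,5} 6  {2,3,4,5} 4
  if 0:e drops first: 10 orders
  if 1:a drops first: 5 orders
heap linearizations: 15

15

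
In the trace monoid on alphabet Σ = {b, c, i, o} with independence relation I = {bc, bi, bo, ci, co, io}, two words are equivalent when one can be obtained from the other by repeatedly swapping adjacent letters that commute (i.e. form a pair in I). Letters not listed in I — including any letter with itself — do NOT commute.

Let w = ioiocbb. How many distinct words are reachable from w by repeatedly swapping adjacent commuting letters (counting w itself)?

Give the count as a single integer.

630

piece 0:i — minimal
piece 1:o — minimal
piece 2:i rests on {0:i}
piece 3:o rests on {1:o}
piece 4:c — minimal
piece 5:b — minimal
piece 6:b rests on {5:b}
minimal pieces: {0:i, 1:o, 4:c, 5:b}
ways to finish when only these pieces remain (= sum over removing one remaining piece with nothing left below it):
  1 left: {2}→1  {3}→1  {4}→1  {6}→1
  2 left: {0,2}→1  {1,3}→1  {2,3}→2  {2,4}→2  {2,6}→2  {3,4}→2  {3,6}→2  {4,6}→2  {5,6}→1
  3 left: {0,2,3}→3  {0,2,4}→3  {0,2,6}→3  {1,2,3}→3  {1,3,4}→3  {1,3,6}→3  {2,3,4}→6  {2,3,6}→6  {2,4,6}→6  {2,5,6}→3  {3,4,6}→6  {3,5,6}→3  {4,5,6}→3
  4 left: {0,1,2,3}→6  {0,2,3,4}→12  {0,2,3,6}→12  {0,2,4,6}→12  {0,2,5,6}→6  {1,2,3,4}→12  {1,2,3,6}→12  {1,3,4,6}→12  {1,3,5,6}→6  {2,3,4,6}→24  {2,3,5,6}→12  {2,4,5,6}→12  {3,4,5,6}→12
  5 left: {0,1,2,3,4}→30  {0,1,2,3,6}→30  {0,2,3,4,6}→60  {0,2,3,5,6}→30  {0,2,4,5,6}→30  {1,2,3,4,6}→60  {1,2,3,5,6}→30  {1,3,4,5,6}→30  {2,3,4,5,6}→60
  placing 0:i first → 180 extensions
  placing 1:o first → 180 extensions
  placing 4:c first → 90 extensions
  placing 5:b first → 180 extensions
total linear extensions = 630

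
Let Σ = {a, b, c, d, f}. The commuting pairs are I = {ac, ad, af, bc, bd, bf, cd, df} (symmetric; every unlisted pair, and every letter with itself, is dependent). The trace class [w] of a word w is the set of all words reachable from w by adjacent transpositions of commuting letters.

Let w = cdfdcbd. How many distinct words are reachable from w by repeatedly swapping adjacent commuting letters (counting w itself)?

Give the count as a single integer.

0(c) covers ∅
1(d) covers ∅
2(f) covers 0:c
3(d) covers 1:d
4(c) covers 2:f
5(b) covers ∅
6(d) covers 3:d
floor of heap: 0:c, 1:d, 5:b
completions by unplaced set U, small U first (add the entries for U minus each lowest piece of U):
  |U|=1: {4}:1  {5}:1  {6}:1
  |U|=2: {2,4}:1  {3,6}:1  {4,5}:2  {4,6}:2  {5,6}:2
  |U|=3: {0,2,4}:1  {1,3,6}:1  {2,4,5}:3  {2,4,6}:3  {3,4,6}:3  {3,5,6}:3  {4,5,6}:6
  |U|=4: {0,2,4,5}:4  {0,2,4,6}:4  {1,3,4,6}:4  {1,3,5,6}:4  {2,3,4,6}:6  {2,4,5,6}:12  {3,4,5,6}:12
  |U|=5: {0,2,3,4,6}:10  {0,2,4,5,6}:20  {1,2,3,4,6}:10  {1,3,4,5,6}:20  {2,3,4,5,6}:30
  start at 0(c): 60
  start at 1(d): 60
  start at 5(b): 20
sum over floor = 140

140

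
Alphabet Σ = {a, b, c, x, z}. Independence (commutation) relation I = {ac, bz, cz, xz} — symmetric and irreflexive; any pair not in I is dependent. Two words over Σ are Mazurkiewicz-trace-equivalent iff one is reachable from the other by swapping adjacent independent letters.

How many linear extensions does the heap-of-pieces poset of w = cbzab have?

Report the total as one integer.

piece 0:c — minimal
piece 1:b rests on {0:c}
piece 2:z — minimal
piece 3:a rests on {1:b, 2:z}
piece 4:b rests on {3:a}
minimal pieces: {0:c, 2:z}
ways to finish when only these pieces remain (= sum over removing one remaining piece with nothing left below it):
  1 left: {4}→1
  2 left: {3,4}→1
  3 left: {1,3,4}→1  {2,3,4}→1
  placing 0:c first → 2 extensions
  placing 2:z first → 1 extensions
total linear extensions = 3

3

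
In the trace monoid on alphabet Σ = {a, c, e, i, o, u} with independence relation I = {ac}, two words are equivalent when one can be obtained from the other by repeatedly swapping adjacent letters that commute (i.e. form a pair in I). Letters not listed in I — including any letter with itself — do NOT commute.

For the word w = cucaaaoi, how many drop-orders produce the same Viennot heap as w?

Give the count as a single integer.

4

#0=c has no predecessor
#1=u depends on [0:c]
#2=c depends on [1:u]
#3=a depends on [1:u]
#4=a depends on [3:a]
#5=a depends on [4:a]
#6=o depends on [2:c, 5:a]
#7=i depends on [6:o]
sources: [0:c]
N(rest) = Σ N(rest − s) over sources s of rest; N(one piece) = 1:
  size 1 → [7]=1
  size 2 → [6,7]=1
  size 3 → [2,6,7]=1  [5,6,7]=1
  size 4 → [2,5,6,7]=2  [4,5,6,7]=1
  size 5 → [2,4,5,6,7]=3  [3,4,5,6,7]=1
  size 6 → [2,3,4,5,6,7]=4
  first=0(c) contributes 4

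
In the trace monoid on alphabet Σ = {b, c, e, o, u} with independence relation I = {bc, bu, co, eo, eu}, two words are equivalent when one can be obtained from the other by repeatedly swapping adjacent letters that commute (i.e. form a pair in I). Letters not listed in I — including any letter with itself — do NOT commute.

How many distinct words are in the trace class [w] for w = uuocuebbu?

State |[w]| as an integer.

26

0(u) covers ∅
1(u) covers 0:u
2(o) covers 1:u
3(c) covers 1:u
4(u) covers 2:o, 3:c
5(e) covers 3:c
6(b) covers 2:o, 5:e
7(b) covers 6:b
8(u) covers 4:u
floor of heap: 0:u
completions by unplaced set U, small U first (add the entries for U minus each lowest piece of U):
  |U|=1: {7}:1  {8}:1
  |U|=2: {4,8}:1  {6,7}:1  {7,8}:2
  |U|=3: {4,7,8}:3  {5,6,7}:1  {6,7,8}:3
  |U|=4: {4,6,7,8}:6  {5,6,7,8}:4
  |U|=5: {2,4,6,7,8}:6  {4,5,6,7,8}:10
  |U|=6: {2,4,5,6,7,8}:16  {3,4,5,6,7,8}:10
  |U|=7: {2,3,4,5,6,7,8}:26
  start at 0(u): 26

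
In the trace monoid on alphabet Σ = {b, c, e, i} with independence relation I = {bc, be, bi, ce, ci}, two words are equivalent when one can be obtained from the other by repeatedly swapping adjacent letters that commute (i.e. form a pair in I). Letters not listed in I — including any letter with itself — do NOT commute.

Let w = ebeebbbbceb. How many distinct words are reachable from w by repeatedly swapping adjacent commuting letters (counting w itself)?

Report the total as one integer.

2310

#0=e has no predecessor
#1=b has no predecessor
#2=e depends on [0:e]
#3=e depends on [2:e]
#4=b depends on [1:b]
#5=b depends on [4:b]
#6=b depends on [5:b]
#7=b depends on [6:b]
#8=c has no predecessor
#9=e depends on [3:e]
#10=b depends on [7:b]
sources: [0:e, 1:b, 8:c]
N(rest) = Σ N(rest − s) over sources s of rest; N(one piece) = 1:
  size 1 → [8]=1  [9]=1  [10]=1
  size 2 → [3,9]=1  [7,10]=1  [8,9]=2  [8,10]=2  [9,10]=2
  size 3 → [2,3,9]=1  [3,8,9]=3  [3,9,10]=3  [6,7,10]=1  [7,8,10]=3  [7,9,10]=3  [8,9,10]=6
  size 4 → [0,2,3,9]=1  [2,3,8,9]=4  [2,3,9,10]=4  [3,7,9,10]=6  [3,8,9,10]=12  [5,6,7,10]=1  [6,7,8,10]=4  [6,7,9,10]=4  [7,8,9,10]=12
  size 5 → [0,2,3,8,9]=5  [0,2,3,9,10]=5  [2,3,7,9,10]=10  [2,3,8,9,10]=20  [3,6,7,9,10]=10  [3,7,8,9,10]=30  [4,5,6,7,10]=1  [5,6,7,8,10]=5  [5,6,7,9,10]=5  [6,7,8,9,10]=20
  size 6 → [0,2,3,7,9,10]=15  [0,2,3,8,9,10]=30  [1,4,5,6,7,10]=1  [2,3,6,7,9,10]=20  [2,3,7,8,9,10]=60  [3,5,6,7,9,10]=15  [3,6,7,8,9,10]=60  [4,5,6,7,8,10]=6  [4,5,6,7,9,10]=6  [5,6,7,8,9,10]=30
  size 7 → [0,2,3,6,7,9,10]=35  [0,2,3,7,8,9,10]=105  [1,4,5,6,7,8,10]=7  [1,4,5,6,7,9,10]=7  [2,3,5,6,7,9,10]=35  [2,3,6,7,8,9,10]=140  [3,4,5,6,7,9,10]=21  [3,5,6,7,8,9,10]=105  [4,5,6,7,8,9,10]=42
  size 8 → [0,2,3,5,6,7,9,10]=70  [0,2,3,6,7,8,9,10]=280  [1,3,4,5,6,7,9,10]=28  [1,4,5,6,7,8,9,10]=56  [2,3,4,5,6,7,9,10]=56  [2,3,5,6,7,8,9,10]=280  [3,4,5,6,7,8,9,10]=168
  size 9 → [0,2,3,4,5,6,7,9,10]=126  [0,2,3,5,6,7,8,9,10]=630  [1,2,3,4,5,6,7,9,10]=84  [1,3,4,5,6,7,8,9,10]=252  [2,3,4,5,6,7,8,9,10]=504
  first=0(e) contributes 840
  first=1(b) contributes 1260
  first=8(c) contributes 210
|[w]| = 2310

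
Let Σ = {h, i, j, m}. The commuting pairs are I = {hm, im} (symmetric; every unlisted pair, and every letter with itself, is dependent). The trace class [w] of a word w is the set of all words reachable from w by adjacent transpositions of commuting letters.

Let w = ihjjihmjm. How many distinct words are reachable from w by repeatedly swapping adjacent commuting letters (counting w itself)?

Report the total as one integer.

3

drop 0:i onto floor
drop 1:h onto {0:i}
drop 2:j onto {1:h}
drop 3:j onto {2:j}
drop 4:i onto {3:j}
drop 5:h onto {4:i}
drop 6:m onto {3:j}
drop 7:j onto {5:h, 6:m}
drop 8:m onto {7:j}
ground layer = {0:i}
drop-orders for the pieces not yet dropped (sum over which currently-grounded one goes next):
  1 to go: {8} 1
  2 to go: {7,8} 1
  3 to go: {5,7,8} 1  {6,7,8} 1
  4 to go: {4,5,7,8} 1  {5,6,7,8} 2
  5 to go: {4,5,6,7,8} 3
  6 to go: {3,4,5,6,7,8} 3
  7 to go: {2,3,4,5,6,7,8} 3
  if 0:i drops first: 3 orders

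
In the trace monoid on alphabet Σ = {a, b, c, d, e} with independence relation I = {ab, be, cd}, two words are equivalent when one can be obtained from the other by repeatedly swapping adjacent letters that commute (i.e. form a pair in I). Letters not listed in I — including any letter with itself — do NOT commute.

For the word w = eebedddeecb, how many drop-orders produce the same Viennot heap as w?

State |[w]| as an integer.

drop 0:e onto floor
drop 1:e onto {0:e}
drop 2:b onto floor
drop 3:e onto {1:e}
drop 4:d onto {2:b, 3:e}
drop 5:d onto {4:d}
drop 6:d onto {5:d}
drop 7:e onto {6:d}
drop 8:e onto {7:e}
drop 9:c onto {8:e}
drop 10:b onto {9:c}
ground layer = {0:e, 2:b}
drop-orders for the pieces not yet dropped (sum over which currently-grounded one goes next):
  1 to go: {10} 1
  2 to go: {9,10} 1
  3 to go: {8,9,10} 1
  4 to go: {7,8,9,10} 1
  5 to go: {6,7,8,9,10} 1
  6 to go: {5,6,7,8,9,10} 1
  7 to go: {4,5,6,7,8,9,10} 1
  8 to go: {2,4,5,6,7,8,9,10} 1  {3,4,5,6,7,8,9,10} 1
  9 to go: {1,3,4,5,6,7,8,9,10} 1  {2,3,4,5,6,7,8,9,10} 2
  if 0:e drops first: 3 orders
  if 2:b drops first: 1 orders
heap linearizations: 4

4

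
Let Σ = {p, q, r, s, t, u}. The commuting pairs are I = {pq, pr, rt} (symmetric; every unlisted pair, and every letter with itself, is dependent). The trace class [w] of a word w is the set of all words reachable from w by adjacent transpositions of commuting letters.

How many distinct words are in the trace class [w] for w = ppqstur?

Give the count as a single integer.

#0=p has no predecessor
#1=p depends on [0:p]
#2=q has no predecessor
#3=s depends on [1:p, 2:q]
#4=t depends on [3:s]
#5=u depends on [4:t]
#6=r depends on [5:u]
sources: [0:p, 2:q]
N(rest) = Σ N(rest − s) over sources s of rest; N(one piece) = 1:
  size 1 → [6]=1
  size 2 → [5,6]=1
  size 3 → [4,5,6]=1
  size 4 → [3,4,5,6]=1
  size 5 → [1,3,4,5,6]=1  [2,3,4,5,6]=1
  first=0(p) contributes 2
  first=2(q) contributes 1
|[w]| = 3

3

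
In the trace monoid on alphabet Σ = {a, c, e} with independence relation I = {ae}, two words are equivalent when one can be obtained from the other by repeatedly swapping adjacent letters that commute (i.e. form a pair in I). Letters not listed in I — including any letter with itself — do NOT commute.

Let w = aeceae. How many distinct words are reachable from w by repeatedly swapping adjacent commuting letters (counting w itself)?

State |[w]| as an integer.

6

0(a) covers ∅
1(e) covers ∅
2(c) covers 0:a, 1:e
3(e) covers 2:c
4(a) covers 2:c
5(e) covers 3:e
floor of heap: 0:a, 1:e
completions by unplaced set U, small U first (add the entries for U minus each lowest piece of U):
  |U|=1: {4}:1  {5}:1
  |U|=2: {3,5}:1  {4,5}:2
  |U|=3: {3,4,5}:3
  |U|=4: {2,3,4,5}:3
  start at 0(a): 3
  start at 1(e): 3
sum over floor = 6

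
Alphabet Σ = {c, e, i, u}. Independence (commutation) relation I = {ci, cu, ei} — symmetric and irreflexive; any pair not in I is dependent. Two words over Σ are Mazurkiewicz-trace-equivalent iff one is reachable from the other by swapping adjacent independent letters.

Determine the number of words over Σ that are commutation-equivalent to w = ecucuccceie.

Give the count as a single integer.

0(e) covers ∅
1(c) covers 0:e
2(u) covers 0:e
3(c) covers 1:c
4(u) covers 2:u
5(c) covers 3:c
6(c) covers 5:c
7(c) covers 6:c
8(e) covers 4:u, 7:c
9(i) covers 4:u
10(e) covers 8:e
floor of heap: 0:e
completions by unplaced set U, small U first (add the entries for U minus each lowest piece of U):
  |U|=1: {9}:1  {10}:1
  |U|=2: {8,10}:1  {9,10}:2
  |U|=3: {7,8,10}:1  {8,9,10}:3
  |U|=4: {4,8,9,10}:3  {6,7,8,10}:1  {7,8,9,10}:4
  |U|=5: {2,4,8,9,10}:3  {4,7,8,9,10}:7  {5,6,7,8,10}:1  {6,7,8,9,10}:5
  |U|=6: {2,4,7,8,9,10}:10  {3,5,6,7,8,10}:1  {4,6,7,8,9,10}:12  {5,6,7,8,9,10}:6
  |U|=7: {1,3,5,6,7,8,10}:1  {2,4,6,7,8,9,10}:22  {3,5,6,7,8,9,10}:7  {4,5,6,7,8,9,10}:18
  |U|=8: {1,3,5,6,7,8,9,10}:8  {2,4,5,6,7,8,9,10}:40  {3,4,5,6,7,8,9,10}:25
  |U|=9: {1,3,4,5,6,7,8,9,10}:33  {2,3,4,5,6,7,8,9,10}:65
  start at 0(e): 98

98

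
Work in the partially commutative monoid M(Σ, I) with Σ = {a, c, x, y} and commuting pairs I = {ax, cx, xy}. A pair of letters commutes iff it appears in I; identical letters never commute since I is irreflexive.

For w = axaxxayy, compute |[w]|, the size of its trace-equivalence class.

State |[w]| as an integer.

56

drop 0:a onto floor
drop 1:x onto floor
drop 2:a onto {0:a}
drop 3:x onto {1:x}
drop 4:x onto {3:x}
drop 5:a onto {2:a}
drop 6:y onto {5:a}
drop 7:y onto {6:y}
ground layer = {0:a, 1:x}
drop-orders for the pieces not yet dropped (sum over which currently-grounded one goes next):
  1 to go: {4} 1  {7} 1
  2 to go: {3,4} 1  {4,7} 2  {6,7} 1
  3 to go: {1,3,4} 1  {3,4,7} 3  {4,6,7} 3  {5,6,7} 1
  4 to go: {1,3,4,7} 4  {2,5,6,7} 1  {3,4,6,7} 6  {4,5,6,7} 4
  5 to go: {0,2,5,6,7} 1  {1,3,4,6,7} 10  {2,4,5,6,7} 5  {3,4,5,6,7} 10
  6 to go: {0,2,4,5,6,7} 6  {1,3,4,5,6,7} 20  {2,3,4,5,6,7} 15
  if 0:a drops first: 35 orders
  if 1:x drops first: 21 orders
heap linearizations: 56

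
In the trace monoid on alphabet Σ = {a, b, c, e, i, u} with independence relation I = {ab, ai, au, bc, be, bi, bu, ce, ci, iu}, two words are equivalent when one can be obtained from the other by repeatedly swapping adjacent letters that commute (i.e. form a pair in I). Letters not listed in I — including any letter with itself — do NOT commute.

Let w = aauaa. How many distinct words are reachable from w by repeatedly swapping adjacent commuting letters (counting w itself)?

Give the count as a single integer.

5

#0=a has no predecessor
#1=a depends on [0:a]
#2=u has no predecessor
#3=a depends on [1:a]
#4=a depends on [3:a]
sources: [0:a, 2:u]
N(rest) = Σ N(rest − s) over sources s of rest; N(one piece) = 1:
  size 1 → [2]=1  [4]=1
  size 2 → [2,4]=2  [3,4]=1
  size 3 → [1,3,4]=1  [2,3,4]=3
  first=0(a) contributes 4
  first=2(u) contributes 1
|[w]| = 5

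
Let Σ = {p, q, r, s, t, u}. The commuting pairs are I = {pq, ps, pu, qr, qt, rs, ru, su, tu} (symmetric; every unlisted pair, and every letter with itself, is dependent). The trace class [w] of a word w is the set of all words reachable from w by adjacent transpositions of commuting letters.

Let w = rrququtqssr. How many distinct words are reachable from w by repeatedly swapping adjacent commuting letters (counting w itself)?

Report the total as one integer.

#0=r has no predecessor
#1=r depends on [0:r]
#2=q has no predecessor
#3=u depends on [2:q]
#4=q depends on [3:u]
#5=u depends on [4:q]
#6=t depends on [1:r]
#7=q depends on [5:u]
#8=s depends on [6:t, 7:q]
#9=s depends on [8:s]
#10=r depends on [6:t]
sources: [0:r, 2:q]
N(rest) = Σ N(rest − s) over sources s of rest; N(one piece) = 1:
  size 1 → [9]=1  [10]=1
  size 2 → [8,9]=1  [9,10]=2
  size 3 → [7,8,9]=1  [8,9,10]=3
  size 4 → [5,7,8,9]=1  [6,8,9,10]=3  [7,8,9,10]=4
  size 5 → [1,6,8,9,10]=3  [4,5,7,8,9]=1  [5,7,8,9,10]=5  [6,7,8,9,10]=7
  size 6 → [0,1,6,8,9,10]=3  [1,6,7,8,9,10]=10  [3,4,5,7,8,9]=1  [4,5,7,8,9,10]=6  [5,6,7,8,9,10]=12
  size 7 → [0,1,6,7,8,9,10]=13  [1,5,6,7,8,9,10]=22  [2,3,4,5,7,8,9]=1  [3,4,5,7,8,9,10]=7  [4,5,6,7,8,9,10]=18
  size 8 → [0,1,5,6,7,8,9,10]=35  [1,4,5,6,7,8,9,10]=40  [2,3,4,5,7,8,9,10]=8  [3,4,5,6,7,8,9,10]=25
  size 9 → [0,1,4,5,6,7,8,9,10]=75  [1,3,4,5,6,7,8,9,10]=65  [2,3,4,5,6,7,8,9,10]=33
  first=0(r) contributes 98
  first=2(q) contributes 140
|[w]| = 238

238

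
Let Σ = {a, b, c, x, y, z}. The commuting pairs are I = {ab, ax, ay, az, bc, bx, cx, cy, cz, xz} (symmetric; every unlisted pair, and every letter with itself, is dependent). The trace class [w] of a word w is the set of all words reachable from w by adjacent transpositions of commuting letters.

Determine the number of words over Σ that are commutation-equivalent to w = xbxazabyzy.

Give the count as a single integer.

piece 0:x — minimal
piece 1:b — minimal
piece 2:x rests on {0:x}
piece 3:a — minimal
piece 4:z rests on {1:b}
piece 5:a rests on {3:a}
piece 6:b rests on {4:z}
piece 7:y rests on {2:x, 6:b}
piece 8:z rests on {7:y}
piece 9:y rests on {8:z}
minimal pieces: {0:x, 1:b, 3:a}
ways to finish when only these pieces remain (= sum over removing one remaining piece with nothing left below it):
  1 left: {5}→1  {9}→1
  2 left: {3,5}→1  {5,9}→2  {8,9}→1
  3 left: {3,5,9}→3  {5,8,9}→3  {7,8,9}→1
  4 left: {2,7,8,9}→1  {3,5,8,9}→6  {5,7,8,9}→4  {6,7,8,9}→1
  5 left: {0,2,7,8,9}→1  {2,5,7,8,9}→5  {2,6,7,8,9}→2  {3,5,7,8,9}→10  {4,6,7,8,9}→1  {5,6,7,8,9}→5
  6 left: {0,2,5,7,8,9}→6  {0,2,6,7,8,9}→3  {1,4,6,7,8,9}→1  {2,3,5,7,8,9}→15  {2,4,6,7,8,9}→3  {2,5,6,7,8,9}→12  {3,5,6,7,8,9}→15  {4,5,6,7,8,9}→6
  7 left: {0,2,3,5,7,8,9}→21  {0,2,4,6,7,8,9}→6  {0,2,5,6,7,8,9}→21  {1,2,4,6,7,8,9}→4  {1,4,5,6,7,8,9}→7  {2,3,5,6,7,8,9}→42  {2,4,5,6,7,8,9}→21  {3,4,5,6,7,8,9}→21
  8 left: {0,1,2,4,6,7,8,9}→10  {0,2,3,5,6,7,8,9}→84  {0,2,4,5,6,7,8,9}→48  {1,2,4,5,6,7,8,9}→32  {1,3,4,5,6,7,8,9}→28  {2,3,4,5,6,7,8,9}→84
  placing 0:x first → 144 extensions
  placing 1:b first → 216 extensions
  placing 3:a first → 90 extensions
total linear extensions = 450

450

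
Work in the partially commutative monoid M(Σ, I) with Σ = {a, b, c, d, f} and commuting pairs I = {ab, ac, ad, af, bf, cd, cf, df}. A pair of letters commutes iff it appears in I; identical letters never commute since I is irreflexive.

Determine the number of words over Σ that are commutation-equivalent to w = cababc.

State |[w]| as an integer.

15

0(c) covers ∅
1(a) covers ∅
2(b) covers 0:c
3(a) covers 1:a
4(b) covers 2:b
5(c) covers 4:b
floor of heap: 0:c, 1:a
completions by unplaced set U, small U first (add the entries for U minus each lowest piece of U):
  |U|=1: {3}:1  {5}:1
  |U|=2: {1,3}:1  {3,5}:2  {4,5}:1
  |U|=3: {1,3,5}:3  {2,4,5}:1  {3,4,5}:3
  |U|=4: {0,2,4,5}:1  {1,3,4,5}:6  {2,3,4,5}:4
  start at 0(c): 10
  start at 1(a): 5
sum over floor = 15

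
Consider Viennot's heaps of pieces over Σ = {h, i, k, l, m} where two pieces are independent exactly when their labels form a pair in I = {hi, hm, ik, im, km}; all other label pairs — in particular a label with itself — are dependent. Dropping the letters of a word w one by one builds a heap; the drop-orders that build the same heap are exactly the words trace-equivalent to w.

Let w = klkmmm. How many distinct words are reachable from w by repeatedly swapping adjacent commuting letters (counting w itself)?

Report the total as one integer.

#0=k has no predecessor
#1=l depends on [0:k]
#2=k depends on [1:l]
#3=m depends on [1:l]
#4=m depends on [3:m]
#5=m depends on [4:m]
sources: [0:k]
N(rest) = Σ N(rest − s) over sources s of rest; N(one piece) = 1:
  size 1 → [2]=1  [5]=1
  size 2 → [2,5]=2  [4,5]=1
  size 3 → [2,4,5]=3  [3,4,5]=1
  size 4 → [2,3,4,5]=4
  first=0(k) contributes 4

4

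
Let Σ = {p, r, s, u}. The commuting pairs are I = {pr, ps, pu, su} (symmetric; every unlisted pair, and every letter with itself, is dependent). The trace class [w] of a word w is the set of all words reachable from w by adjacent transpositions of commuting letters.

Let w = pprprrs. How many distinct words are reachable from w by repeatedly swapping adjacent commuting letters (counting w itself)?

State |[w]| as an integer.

35

0(p) covers ∅
1(p) covers 0:p
2(r) covers ∅
3(p) covers 1:p
4(r) covers 2:r
5(r) covers 4:r
6(s) covers 5:r
floor of heap: 0:p, 2:r
completions by unplaced set U, small U first (add the entries for U minus each lowest piece of U):
  |U|=1: {3}:1  {6}:1
  |U|=2: {1,3}:1  {3,6}:2  {5,6}:1
  |U|=3: {0,1,3}:1  {1,3,6}:3  {3,5,6}:3  {4,5,6}:1
  |U|=4: {0,1,3,6}:4  {1,3,5,6}:6  {2,4,5,6}:1  {3,4,5,6}:4
  |U|=5: {0,1,3,5,6}:10  {1,3,4,5,6}:10  {2,3,4,5,6}:5
  start at 0(p): 15
  start at 2(r): 20
sum over floor = 35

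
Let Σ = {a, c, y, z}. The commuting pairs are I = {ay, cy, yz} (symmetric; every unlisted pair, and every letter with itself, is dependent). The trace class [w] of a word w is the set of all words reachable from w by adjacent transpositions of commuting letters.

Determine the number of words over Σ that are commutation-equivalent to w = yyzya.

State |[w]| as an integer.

0(y) covers ∅
1(y) covers 0:y
2(z) covers ∅
3(y) covers 1:y
4(a) covers 2:z
floor of heap: 0:y, 2:z
completions by unplaced set U, small U first (add the entries for U minus each lowest piece of U):
  |U|=1: {3}:1  {4}:1
  |U|=2: {1,3}:1  {2,4}:1  {3,4}:2
  |U|=3: {0,1,3}:1  {1,3,4}:3  {2,3,4}:3
  start at 0(y): 6
  start at 2(z): 4
sum over floor = 10

10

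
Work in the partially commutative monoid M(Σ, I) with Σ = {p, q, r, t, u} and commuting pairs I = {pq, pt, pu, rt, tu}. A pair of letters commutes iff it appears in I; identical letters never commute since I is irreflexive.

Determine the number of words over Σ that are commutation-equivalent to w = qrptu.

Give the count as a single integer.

#0=q has no predecessor
#1=r depends on [0:q]
#2=p depends on [1:r]
#3=t depends on [0:q]
#4=u depends on [1:r]
sources: [0:q]
N(rest) = Σ N(rest − s) over sources s of rest; N(one piece) = 1:
  size 1 → [2]=1  [3]=1  [4]=1
  size 2 → [2,3]=2  [2,4]=2  [3,4]=2
  size 3 → [1,2,4]=2  [2,3,4]=6
  first=0(q) contributes 8

8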